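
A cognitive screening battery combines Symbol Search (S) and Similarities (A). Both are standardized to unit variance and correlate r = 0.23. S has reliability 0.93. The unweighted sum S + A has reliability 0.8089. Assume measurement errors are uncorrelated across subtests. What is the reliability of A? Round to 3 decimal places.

0.600

Var(S+A) = 2 + 2·0.23 = 2.460.
True-score variance = ρ_S + ρ_A + 2·0.23, so 0.8089 = (0.93 + ρ_A + 0.46) / 2.460.
ρ_A = 0.8089·2.460 − 0.93 − 0.46 = 0.600.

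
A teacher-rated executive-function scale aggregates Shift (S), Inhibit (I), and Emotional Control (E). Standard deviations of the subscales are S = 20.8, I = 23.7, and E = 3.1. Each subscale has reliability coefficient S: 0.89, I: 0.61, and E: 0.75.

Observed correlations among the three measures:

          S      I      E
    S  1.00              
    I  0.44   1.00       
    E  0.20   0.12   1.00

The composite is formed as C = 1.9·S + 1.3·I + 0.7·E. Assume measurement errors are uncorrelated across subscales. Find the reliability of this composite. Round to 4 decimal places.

Var(C) = 1.9²·20.8² + 1.3²·23.7² + 0.7²·3.1² + 2·[2.47·20.8·23.7·0.44 + 1.33·20.8·3.1·0.20 + 0.91·23.7·3.1·0.12] = 2515.8 + 1121.85 = 3637.64.
Because errors are independent across components, Cov(Tᵢ,Tⱼ) = Cov(Xᵢ,Xⱼ); the off-diagonal part of the true-score variance is the same as above.
True-score variance = [1.9²·20.8²·0.89 + 1.3²·23.7²·0.61 + 0.7²·3.1²·0.75] + 1121.85 = 1972.61 + 1121.85 = 3094.45.
Reliability = 3094.45 / 3637.64 = 0.8507.

0.8507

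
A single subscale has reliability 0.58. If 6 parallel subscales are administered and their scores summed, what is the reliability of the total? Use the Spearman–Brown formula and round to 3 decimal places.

ρ_k = kρ / (1 + (k−1)ρ) = 6·0.58 / (1 + 5·0.58) = 3.480 / 3.900 = 0.892.

0.892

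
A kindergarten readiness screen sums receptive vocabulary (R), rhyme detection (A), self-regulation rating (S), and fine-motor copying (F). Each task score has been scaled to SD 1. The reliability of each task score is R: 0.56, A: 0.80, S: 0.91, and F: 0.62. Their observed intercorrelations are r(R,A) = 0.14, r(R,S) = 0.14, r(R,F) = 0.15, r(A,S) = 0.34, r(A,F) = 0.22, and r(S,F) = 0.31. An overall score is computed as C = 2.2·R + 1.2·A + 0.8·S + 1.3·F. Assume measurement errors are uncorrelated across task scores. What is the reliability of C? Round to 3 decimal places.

0.754

Var(C) = 2.2² + 1.2² + 0.8² + 1.3² + 2·[2.64·0.14 + 1.76·0.14 + 2.86·0.15 + 0.96·0.34 + 1.56·0.22 + 1.04·0.31] = 8.61 + 4.074 = 12.684.
Under uncorrelated errors the observed covariances equal the true-score covariances, so only the own-variance terms attenuate.
True-score variance = [2.2²·0.56 + 1.2²·0.80 + 0.8²·0.91 + 1.3²·0.62] + 4.074 = 5.4926 + 4.074 = 9.5666.
Reliability = 9.5666 / 12.684 = 0.754.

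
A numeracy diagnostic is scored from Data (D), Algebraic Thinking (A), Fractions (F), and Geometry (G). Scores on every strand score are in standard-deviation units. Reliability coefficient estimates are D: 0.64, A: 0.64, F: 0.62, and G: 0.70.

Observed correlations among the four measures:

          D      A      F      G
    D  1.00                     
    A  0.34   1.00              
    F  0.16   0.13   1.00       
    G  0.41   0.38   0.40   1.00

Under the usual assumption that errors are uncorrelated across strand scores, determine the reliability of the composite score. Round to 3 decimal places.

0.817

Var(D+A+F+G) = 4 + 2·[0.34 + 0.16 + 0.41 + 0.13 + 0.38 + 0.40] = 4 + 3.64 = 7.64.
Because errors are independent across components, Cov(Tᵢ,Tⱼ) = Cov(Xᵢ,Xⱼ); the off-diagonal part of the true-score variance is the same as above.
True-score variance = [0.64 + 0.64 + 0.62 + 0.70] + 3.64 = 2.6 + 3.64 = 6.24.
Reliability = 6.24 / 7.64 = 0.817.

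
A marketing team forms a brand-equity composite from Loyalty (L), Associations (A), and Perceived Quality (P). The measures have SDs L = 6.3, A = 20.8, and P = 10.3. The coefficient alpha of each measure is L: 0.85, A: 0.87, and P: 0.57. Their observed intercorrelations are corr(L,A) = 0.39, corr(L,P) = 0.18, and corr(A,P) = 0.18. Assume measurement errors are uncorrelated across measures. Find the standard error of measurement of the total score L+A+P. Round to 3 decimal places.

10.383

Var(total) = 578.42 + 202.698 = 781.118.
True-score variance = 470.605 + 202.698 = 673.303, so reliability = 0.8620.
Error variance = 781.118 − 673.303 = 107.815; SEM = √107.815 = 10.383.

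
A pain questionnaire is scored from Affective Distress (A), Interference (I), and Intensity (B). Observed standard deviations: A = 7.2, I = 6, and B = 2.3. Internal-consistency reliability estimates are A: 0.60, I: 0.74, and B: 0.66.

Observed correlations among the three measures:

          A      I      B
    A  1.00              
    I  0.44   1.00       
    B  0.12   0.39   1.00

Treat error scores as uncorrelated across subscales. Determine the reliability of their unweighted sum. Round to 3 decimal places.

0.781

Var(A+I+B) = 7.2² + 6² + 2.3² + 2·[7.2·6·0.44 + 7.2·2.3·0.12 + 6·2.3·0.39] = 93.13 + 52.7544 = 145.884.
Because errors are independent across components, Cov(Tᵢ,Tⱼ) = Cov(Xᵢ,Xⱼ); the off-diagonal part of the true-score variance is the same as above.
True-score variance = [7.2²·0.60 + 6²·0.74 + 2.3²·0.66] + 52.7544 = 61.2354 + 52.7544 = 113.99.
Reliability = 113.99 / 145.884 = 0.781.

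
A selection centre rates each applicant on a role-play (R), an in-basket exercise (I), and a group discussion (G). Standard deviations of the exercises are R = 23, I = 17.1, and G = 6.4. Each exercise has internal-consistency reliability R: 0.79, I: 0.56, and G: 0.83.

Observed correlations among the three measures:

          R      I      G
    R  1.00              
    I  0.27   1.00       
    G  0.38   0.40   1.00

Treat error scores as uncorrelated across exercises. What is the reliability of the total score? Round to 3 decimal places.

0.806

Var(R+I+G) = 23² + 17.1² + 6.4² + 2·[23·17.1·0.27 + 23·6.4·0.38 + 17.1·6.4·0.40] = 862.37 + 411.806 = 1274.18.
Under uncorrelated errors the observed covariances equal the true-score covariances, so only the own-variance terms attenuate.
True-score variance = [23²·0.79 + 17.1²·0.56 + 6.4²·0.83] + 411.806 = 615.656 + 411.806 = 1027.46.
Reliability = 1027.46 / 1274.18 = 0.806.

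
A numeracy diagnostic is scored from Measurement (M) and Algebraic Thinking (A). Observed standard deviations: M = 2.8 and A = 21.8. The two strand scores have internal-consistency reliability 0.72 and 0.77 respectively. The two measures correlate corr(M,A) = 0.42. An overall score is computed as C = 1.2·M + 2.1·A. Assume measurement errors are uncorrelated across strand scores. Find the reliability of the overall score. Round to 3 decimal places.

0.783

Var(C) = 1.2²·2.8² + 2.1²·21.8² + 2·[2.52·2.8·21.8·0.42] = 2107.1 + 129.209 = 2236.31.
With uncorrelated errors the cross-covariances are all true-score covariance, so they carry over unchanged; only the diagonal terms shrink to ρᵢσᵢ².
True-score variance = [1.2²·2.8²·0.72 + 2.1²·21.8²·0.77] + 129.209 = 1621.9 + 129.209 = 1751.11.
Reliability = 1751.11 / 2236.31 = 0.783.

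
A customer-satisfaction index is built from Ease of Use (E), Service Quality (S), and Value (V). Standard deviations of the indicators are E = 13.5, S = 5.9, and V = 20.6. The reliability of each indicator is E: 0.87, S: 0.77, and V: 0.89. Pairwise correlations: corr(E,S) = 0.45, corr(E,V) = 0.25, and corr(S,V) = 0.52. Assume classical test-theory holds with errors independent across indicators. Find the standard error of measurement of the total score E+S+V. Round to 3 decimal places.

Var(total) = 641.42 + 337.137 = 978.557.
True-score variance = 563.042 + 337.137 = 900.178, so reliability = 0.9199.
Error variance = 978.557 − 900.178 = 78.3784; SEM = √78.3784 = 8.853.

8.853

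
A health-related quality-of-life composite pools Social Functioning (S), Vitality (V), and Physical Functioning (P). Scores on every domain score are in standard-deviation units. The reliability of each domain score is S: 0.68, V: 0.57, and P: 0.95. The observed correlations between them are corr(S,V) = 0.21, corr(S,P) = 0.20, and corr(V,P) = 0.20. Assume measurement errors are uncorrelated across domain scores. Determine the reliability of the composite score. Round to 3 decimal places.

0.810

Var(S+V+P) = 3 + 2·[0.21 + 0.20 + 0.20] = 3 + 1.22 = 4.22.
With uncorrelated errors the cross-covariances are all true-score covariance, so they carry over unchanged; only the diagonal terms shrink to ρᵢσᵢ².
True-score variance = [0.68 + 0.57 + 0.95] + 1.22 = 2.2 + 1.22 = 3.42.
Reliability = 3.42 / 4.22 = 0.810.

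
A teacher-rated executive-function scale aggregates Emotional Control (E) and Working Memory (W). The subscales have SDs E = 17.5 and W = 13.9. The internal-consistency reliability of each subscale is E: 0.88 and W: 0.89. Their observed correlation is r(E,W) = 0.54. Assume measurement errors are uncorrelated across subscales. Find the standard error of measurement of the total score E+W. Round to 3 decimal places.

7.616

Var(total) = 499.46 + 262.71 = 762.17.
True-score variance = 441.457 + 262.71 = 704.167, so reliability = 0.9239.
Error variance = 762.17 − 704.167 = 58.0031; SEM = √58.0031 = 7.616.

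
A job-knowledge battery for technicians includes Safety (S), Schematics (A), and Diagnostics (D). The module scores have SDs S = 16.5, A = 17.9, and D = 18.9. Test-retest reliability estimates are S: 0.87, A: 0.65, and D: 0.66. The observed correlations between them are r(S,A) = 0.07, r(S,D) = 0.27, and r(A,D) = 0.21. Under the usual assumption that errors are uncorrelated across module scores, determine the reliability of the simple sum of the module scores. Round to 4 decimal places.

Var(S+A+D) = 16.5² + 17.9² + 18.9² + 2·[16.5·17.9·0.07 + 16.5·18.9·0.27 + 17.9·18.9·0.21] = 949.87 + 351.838 = 1301.71.
Because errors are independent across components, Cov(Tᵢ,Tⱼ) = Cov(Xᵢ,Xⱼ); the off-diagonal part of the true-score variance is the same as above.
True-score variance = [16.5²·0.87 + 17.9²·0.65 + 18.9²·0.66] + 351.838 = 680.883 + 351.838 = 1032.72.
Reliability = 1032.72 / 1301.71 = 0.7934.

0.7934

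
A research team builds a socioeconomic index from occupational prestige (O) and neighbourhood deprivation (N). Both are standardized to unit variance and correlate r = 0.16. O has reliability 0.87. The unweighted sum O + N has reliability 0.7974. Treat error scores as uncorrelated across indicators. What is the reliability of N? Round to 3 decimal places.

0.660

Var(O+N) = 2 + 2·0.16 = 2.320.
True-score variance = ρ_O + ρ_N + 2·0.16, so 0.7974 = (0.87 + ρ_N + 0.32) / 2.320.
ρ_N = 0.7974·2.320 − 0.87 − 0.32 = 0.660.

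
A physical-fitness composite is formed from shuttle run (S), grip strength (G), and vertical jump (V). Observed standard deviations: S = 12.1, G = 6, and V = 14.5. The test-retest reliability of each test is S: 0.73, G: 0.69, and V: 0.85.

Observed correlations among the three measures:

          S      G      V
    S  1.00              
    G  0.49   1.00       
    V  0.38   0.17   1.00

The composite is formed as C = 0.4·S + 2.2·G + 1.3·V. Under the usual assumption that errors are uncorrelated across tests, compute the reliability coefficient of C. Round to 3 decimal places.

Var(C) = 0.4²·12.1² + 2.2²·6² + 1.3²·14.5² + 2·[0.88·12.1·6·0.49 + 0.52·12.1·14.5·0.38 + 2.86·6·14.5·0.17] = 552.988 + 216.547 = 769.535.
With uncorrelated errors the cross-covariances are all true-score covariance, so they carry over unchanged; only the diagonal terms shrink to ρᵢσᵢ².
True-score variance = [0.4²·12.1²·0.73 + 2.2²·6²·0.69 + 1.3²·14.5²·0.85] + 216.547 = 439.35 + 216.547 = 655.897.
Reliability = 655.897 / 769.535 = 0.852.

0.852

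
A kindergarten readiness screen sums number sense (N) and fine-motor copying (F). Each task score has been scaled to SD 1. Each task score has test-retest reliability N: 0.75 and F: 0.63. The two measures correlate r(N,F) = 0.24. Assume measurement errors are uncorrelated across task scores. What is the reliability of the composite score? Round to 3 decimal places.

Var(N+F) = 2 + 2·[0.24] = 2 + 0.48 = 2.48.
With uncorrelated errors the cross-covariances are all true-score covariance, so they carry over unchanged; only the diagonal terms shrink to ρᵢσᵢ².
True-score variance = [0.75 + 0.63] + 0.48 = 1.38 + 0.48 = 1.86.
Reliability = 1.86 / 2.48 = 0.750.

0.750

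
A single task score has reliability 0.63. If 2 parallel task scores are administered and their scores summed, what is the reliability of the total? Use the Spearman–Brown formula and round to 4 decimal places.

ρ_k = kρ / (1 + (k−1)ρ) = 2·0.63 / (1 + 1·0.63) = 1.260 / 1.630 = 0.7730.

0.7730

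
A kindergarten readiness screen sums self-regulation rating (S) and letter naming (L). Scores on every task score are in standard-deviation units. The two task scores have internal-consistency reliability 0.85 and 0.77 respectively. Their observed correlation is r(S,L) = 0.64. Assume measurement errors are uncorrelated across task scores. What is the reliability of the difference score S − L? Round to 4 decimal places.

Var(S−L) = 1 + 1 − 2·0.64 = 2 − 1.28 = 0.72.
With uncorrelated errors the cross-covariances are all true-score covariance, so they carry over unchanged; only the diagonal terms shrink to ρᵢσᵢ².
True-score variance = [0.85 + 0.77] − 1.28 = 1.62 − 1.28 = 0.34.
Reliability = 0.34 / 0.72 = 0.4722.

0.4722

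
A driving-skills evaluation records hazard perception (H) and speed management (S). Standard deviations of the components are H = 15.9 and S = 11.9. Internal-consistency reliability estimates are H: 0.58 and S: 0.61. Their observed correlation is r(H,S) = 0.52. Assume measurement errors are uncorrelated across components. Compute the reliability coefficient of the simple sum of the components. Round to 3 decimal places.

0.727

Var(H+S) = 15.9² + 11.9² + 2·[15.9·11.9·0.52] = 394.42 + 196.778 = 591.198.
Under uncorrelated errors the observed covariances equal the true-score covariances, so only the own-variance terms attenuate.
True-score variance = [15.9²·0.58 + 11.9²·0.61] + 196.778 = 233.012 + 196.778 = 429.79.
Reliability = 429.79 / 591.198 = 0.727.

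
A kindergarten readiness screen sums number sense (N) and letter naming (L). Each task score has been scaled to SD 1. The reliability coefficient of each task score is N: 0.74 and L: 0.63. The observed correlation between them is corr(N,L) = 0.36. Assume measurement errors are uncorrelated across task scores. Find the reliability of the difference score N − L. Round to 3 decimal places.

Var(N−L) = 1 + 1 − 2·0.36 = 2 − 0.72 = 1.28.
Because errors are independent across components, Cov(Tᵢ,Tⱼ) = Cov(Xᵢ,Xⱼ); the off-diagonal part of the true-score variance is the same as above.
True-score variance = [0.74 + 0.63] − 0.72 = 1.37 − 0.72 = 0.65.
Reliability = 0.65 / 1.28 = 0.508.

0.508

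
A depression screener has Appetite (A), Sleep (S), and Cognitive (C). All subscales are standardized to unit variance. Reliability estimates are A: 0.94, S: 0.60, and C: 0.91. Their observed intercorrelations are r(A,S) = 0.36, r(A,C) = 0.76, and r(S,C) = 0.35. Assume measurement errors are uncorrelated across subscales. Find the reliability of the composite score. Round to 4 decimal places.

Var(A+S+C) = 3 + 2·[0.36 + 0.76 + 0.35] = 3 + 2.94 = 5.94.
With uncorrelated errors the cross-covariances are all true-score covariance, so they carry over unchanged; only the diagonal terms shrink to ρᵢσᵢ².
True-score variance = [0.94 + 0.60 + 0.91] + 2.94 = 2.45 + 2.94 = 5.39.
Reliability = 5.39 / 5.94 = 0.9074.

0.9074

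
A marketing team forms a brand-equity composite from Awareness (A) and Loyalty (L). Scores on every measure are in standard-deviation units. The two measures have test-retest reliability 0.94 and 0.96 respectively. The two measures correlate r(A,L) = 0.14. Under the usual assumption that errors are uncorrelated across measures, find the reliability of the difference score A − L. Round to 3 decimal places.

Var(A−L) = 1 + 1 − 2·0.14 = 2 − 0.28 = 1.72.
Under uncorrelated errors the observed covariances equal the true-score covariances, so only the own-variance terms attenuate.
True-score variance = [0.94 + 0.96] − 0.28 = 1.9 − 0.28 = 1.62.
Reliability = 1.62 / 1.72 = 0.942.

0.942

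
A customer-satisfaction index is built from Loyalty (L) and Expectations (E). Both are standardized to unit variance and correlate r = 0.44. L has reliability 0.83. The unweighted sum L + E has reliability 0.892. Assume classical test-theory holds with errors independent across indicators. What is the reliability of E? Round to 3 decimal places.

0.859

Var(L+E) = 2 + 2·0.44 = 2.880.
True-score variance = ρ_L + ρ_E + 2·0.44, so 0.892 = (0.83 + ρ_E + 0.88) / 2.880.
ρ_E = 0.892·2.880 − 0.83 − 0.88 = 0.859.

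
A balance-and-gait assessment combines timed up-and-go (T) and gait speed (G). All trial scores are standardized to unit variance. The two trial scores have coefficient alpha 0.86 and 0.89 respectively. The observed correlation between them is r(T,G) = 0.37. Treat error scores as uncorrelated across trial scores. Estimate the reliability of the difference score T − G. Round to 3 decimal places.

Var(T−G) = 1 + 1 − 2·0.37 = 2 − 0.74 = 1.26.
With uncorrelated errors the cross-covariances are all true-score covariance, so they carry over unchanged; only the diagonal terms shrink to ρᵢσᵢ².
True-score variance = [0.86 + 0.89] − 0.74 = 1.75 − 0.74 = 1.01.
Reliability = 1.01 / 1.26 = 0.802.

0.802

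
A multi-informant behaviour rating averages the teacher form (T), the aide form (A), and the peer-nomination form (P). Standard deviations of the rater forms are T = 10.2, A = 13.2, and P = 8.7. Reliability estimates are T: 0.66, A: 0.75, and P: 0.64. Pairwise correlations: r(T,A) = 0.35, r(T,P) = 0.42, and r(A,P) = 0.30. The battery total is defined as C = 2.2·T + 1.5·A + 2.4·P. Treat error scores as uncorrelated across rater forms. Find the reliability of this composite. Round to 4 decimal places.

0.8134

Var(C) = 2.2²·10.2² + 1.5²·13.2² + 2.4²·8.7² + 2·[3.3·10.2·13.2·0.35 + 5.28·10.2·8.7·0.42 + 3.6·13.2·8.7·0.30] = 1331.57 + 952.652 = 2284.22.
Because errors are independent across components, Cov(Tᵢ,Tⱼ) = Cov(Xᵢ,Xⱼ); the off-diagonal part of the true-score variance is the same as above.
True-score variance = [2.2²·10.2²·0.66 + 1.5²·13.2²·0.75 + 2.4²·8.7²·0.64] + 952.652 = 905.399 + 952.652 = 1858.05.
Reliability = 1858.05 / 2284.22 = 0.8134.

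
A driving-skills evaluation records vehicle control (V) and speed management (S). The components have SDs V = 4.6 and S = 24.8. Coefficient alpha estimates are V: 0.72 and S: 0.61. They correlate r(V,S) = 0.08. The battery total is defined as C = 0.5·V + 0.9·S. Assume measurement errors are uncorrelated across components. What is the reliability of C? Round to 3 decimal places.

0.617

Var(C) = 0.5²·4.6² + 0.9²·24.8² + 2·[0.45·4.6·24.8·0.08] = 503.472 + 8.21376 = 511.686.
Under uncorrelated errors the observed covariances equal the true-score covariances, so only the own-variance terms attenuate.
True-score variance = [0.5²·4.6²·0.72 + 0.9²·24.8²·0.61] + 8.21376 = 307.7 + 8.21376 = 315.914.
Reliability = 315.914 / 511.686 = 0.617.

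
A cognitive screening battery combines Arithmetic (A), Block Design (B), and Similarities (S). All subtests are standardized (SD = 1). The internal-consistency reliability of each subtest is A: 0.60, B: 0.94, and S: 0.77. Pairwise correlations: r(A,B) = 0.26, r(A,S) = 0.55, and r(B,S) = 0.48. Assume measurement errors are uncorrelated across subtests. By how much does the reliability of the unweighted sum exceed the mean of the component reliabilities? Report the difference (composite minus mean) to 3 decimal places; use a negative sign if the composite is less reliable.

0.106

Var(sum) = 3 + 2.58 = 5.58; true-score variance = 2.31 + 2.58 = 4.89; composite reliability = 0.8763.
Mean component reliability = 0.7700.
Difference = 0.8763 − 0.7700 = 0.106.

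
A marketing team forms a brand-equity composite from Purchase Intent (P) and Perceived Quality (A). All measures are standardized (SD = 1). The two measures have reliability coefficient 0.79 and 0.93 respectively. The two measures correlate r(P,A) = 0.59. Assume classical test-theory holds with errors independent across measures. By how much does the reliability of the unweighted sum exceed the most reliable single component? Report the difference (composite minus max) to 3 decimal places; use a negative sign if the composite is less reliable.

-0.018

Var(sum) = 2 + 1.18 = 3.18; true-score variance = 1.72 + 1.18 = 2.9; composite reliability = 0.9119.
Max component reliability = 0.9300.
Difference = 0.9119 − 0.9300 = -0.018.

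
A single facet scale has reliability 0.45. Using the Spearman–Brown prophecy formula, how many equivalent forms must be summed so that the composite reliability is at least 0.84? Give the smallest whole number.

7

k ≥ ρ*(1−ρ₁)/(ρ₁(1−ρ*)) = 0.84·0.55 / (0.45·0.16) = 6.417.
Smallest integer k = 7.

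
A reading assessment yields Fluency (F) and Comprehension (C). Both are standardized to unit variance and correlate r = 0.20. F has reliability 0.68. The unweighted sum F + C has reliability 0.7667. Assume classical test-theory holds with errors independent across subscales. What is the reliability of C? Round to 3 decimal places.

0.760

Var(F+C) = 2 + 2·0.20 = 2.400.
True-score variance = ρ_F + ρ_C + 2·0.20, so 0.7667 = (0.68 + ρ_C + 0.40) / 2.400.
ρ_C = 0.7667·2.400 − 0.68 − 0.40 = 0.760.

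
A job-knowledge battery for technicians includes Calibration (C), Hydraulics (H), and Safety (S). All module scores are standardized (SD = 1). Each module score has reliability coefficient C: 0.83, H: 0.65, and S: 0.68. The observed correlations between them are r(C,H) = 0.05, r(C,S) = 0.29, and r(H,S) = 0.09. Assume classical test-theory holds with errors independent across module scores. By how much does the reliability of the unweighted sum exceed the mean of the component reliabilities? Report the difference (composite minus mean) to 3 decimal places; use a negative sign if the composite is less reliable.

0.062

Var(sum) = 3 + 0.86 = 3.86; true-score variance = 2.16 + 0.86 = 3.02; composite reliability = 0.7824.
Mean component reliability = 0.7200.
Difference = 0.7824 − 0.7200 = 0.062.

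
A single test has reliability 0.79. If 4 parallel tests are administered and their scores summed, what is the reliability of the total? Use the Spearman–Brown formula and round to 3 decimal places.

ρ_k = kρ / (1 + (k−1)ρ) = 4·0.79 / (1 + 3·0.79) = 3.160 / 3.370 = 0.938.

0.938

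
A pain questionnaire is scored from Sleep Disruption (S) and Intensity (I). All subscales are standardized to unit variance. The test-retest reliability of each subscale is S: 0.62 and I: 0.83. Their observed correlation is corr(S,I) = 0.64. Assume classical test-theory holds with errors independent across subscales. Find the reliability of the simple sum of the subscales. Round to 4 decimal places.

Var(S+I) = 2 + 2·[0.64] = 2 + 1.28 = 3.28.
With uncorrelated errors the cross-covariances are all true-score covariance, so they carry over unchanged; only the diagonal terms shrink to ρᵢσᵢ².
True-score variance = [0.62 + 0.83] + 1.28 = 1.45 + 1.28 = 2.73.
Reliability = 2.73 / 3.28 = 0.8323.

0.8323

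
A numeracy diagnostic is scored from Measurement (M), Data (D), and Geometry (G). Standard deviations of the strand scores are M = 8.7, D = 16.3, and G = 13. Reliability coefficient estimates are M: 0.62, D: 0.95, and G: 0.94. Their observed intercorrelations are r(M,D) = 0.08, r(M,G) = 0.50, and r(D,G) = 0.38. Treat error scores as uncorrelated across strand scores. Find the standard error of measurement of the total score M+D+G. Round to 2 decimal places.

Var(total) = 510.38 + 296.834 = 807.214.
True-score variance = 458.193 + 296.834 = 755.027, so reliability = 0.9353.
Error variance = 807.214 − 755.027 = 52.1867; SEM = √52.1867 = 7.22.

7.22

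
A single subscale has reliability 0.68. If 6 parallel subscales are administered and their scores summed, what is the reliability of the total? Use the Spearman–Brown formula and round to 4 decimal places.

0.9273

ρ_k = kρ / (1 + (k−1)ρ) = 6·0.68 / (1 + 5·0.68) = 4.080 / 4.400 = 0.9273.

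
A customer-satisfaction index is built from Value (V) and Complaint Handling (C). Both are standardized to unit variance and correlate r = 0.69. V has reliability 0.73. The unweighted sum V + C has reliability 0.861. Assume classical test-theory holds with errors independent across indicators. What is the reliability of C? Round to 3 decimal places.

Var(V+C) = 2 + 2·0.69 = 3.380.
True-score variance = ρ_V + ρ_C + 2·0.69, so 0.861 = (0.73 + ρ_C + 1.38) / 3.380.
ρ_C = 0.861·3.380 − 0.73 − 1.38 = 0.800.

0.800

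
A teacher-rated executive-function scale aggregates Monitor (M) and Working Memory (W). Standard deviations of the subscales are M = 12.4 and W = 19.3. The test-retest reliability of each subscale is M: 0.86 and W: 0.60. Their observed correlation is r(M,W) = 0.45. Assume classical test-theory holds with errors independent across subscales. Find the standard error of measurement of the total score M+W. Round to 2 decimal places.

Var(total) = 526.25 + 215.388 = 741.638.
True-score variance = 355.728 + 215.388 = 571.116, so reliability = 0.7701.
Error variance = 741.638 − 571.116 = 170.522; SEM = √170.522 = 13.06.

13.06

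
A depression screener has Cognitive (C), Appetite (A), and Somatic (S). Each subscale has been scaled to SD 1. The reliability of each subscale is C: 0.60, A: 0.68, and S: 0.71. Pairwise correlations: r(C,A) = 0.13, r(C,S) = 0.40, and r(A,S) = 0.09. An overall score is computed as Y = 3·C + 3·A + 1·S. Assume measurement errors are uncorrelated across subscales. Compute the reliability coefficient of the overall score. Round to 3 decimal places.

Var(Y) = 3² + 3² + 1 + 2·[9·0.13 + 3·0.40 + 3·0.09] = 19 + 5.28 = 24.28.
Because errors are independent across components, Cov(Tᵢ,Tⱼ) = Cov(Xᵢ,Xⱼ); the off-diagonal part of the true-score variance is the same as above.
True-score variance = [3²·0.60 + 3²·0.68 + 0.71] + 5.28 = 12.23 + 5.28 = 17.51.
Reliability = 17.51 / 24.28 = 0.721.

0.721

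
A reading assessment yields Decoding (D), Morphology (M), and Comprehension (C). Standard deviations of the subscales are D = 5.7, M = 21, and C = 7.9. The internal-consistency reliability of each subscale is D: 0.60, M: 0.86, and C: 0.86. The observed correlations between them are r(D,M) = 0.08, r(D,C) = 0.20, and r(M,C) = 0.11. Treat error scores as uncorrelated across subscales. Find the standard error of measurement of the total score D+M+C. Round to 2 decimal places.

9.14

Var(total) = 535.9 + 73.662 = 609.562.
True-score variance = 452.427 + 73.662 = 526.089, so reliability = 0.8631.
Error variance = 609.562 − 526.089 = 83.4734; SEM = √83.4734 = 9.14.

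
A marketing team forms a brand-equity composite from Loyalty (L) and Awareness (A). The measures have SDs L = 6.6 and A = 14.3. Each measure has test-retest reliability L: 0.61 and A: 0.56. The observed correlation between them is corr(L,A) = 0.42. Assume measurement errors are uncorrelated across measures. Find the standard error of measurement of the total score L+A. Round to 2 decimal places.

10.34

Var(total) = 248.05 + 79.2792 = 327.329.
True-score variance = 141.086 + 79.2792 = 220.365, so reliability = 0.6732.
Error variance = 327.329 − 220.365 = 106.964; SEM = √106.964 = 10.34.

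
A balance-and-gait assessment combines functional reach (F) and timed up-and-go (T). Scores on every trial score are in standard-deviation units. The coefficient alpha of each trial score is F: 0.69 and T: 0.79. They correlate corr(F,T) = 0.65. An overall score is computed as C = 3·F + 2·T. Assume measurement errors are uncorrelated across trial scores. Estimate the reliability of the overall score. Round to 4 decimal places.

0.8255

Var(C) = 3² + 2² + 2·[6·0.65] = 13 + 7.8 = 20.8.
Because errors are independent across components, Cov(Tᵢ,Tⱼ) = Cov(Xᵢ,Xⱼ); the off-diagonal part of the true-score variance is the same as above.
True-score variance = [3²·0.69 + 2²·0.79] + 7.8 = 9.37 + 7.8 = 17.17.
Reliability = 17.17 / 20.8 = 0.8255.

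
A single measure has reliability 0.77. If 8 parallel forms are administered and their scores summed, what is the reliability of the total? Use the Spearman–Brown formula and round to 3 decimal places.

0.964

ρ_k = kρ / (1 + (k−1)ρ) = 8·0.77 / (1 + 7·0.77) = 6.160 / 6.390 = 0.964.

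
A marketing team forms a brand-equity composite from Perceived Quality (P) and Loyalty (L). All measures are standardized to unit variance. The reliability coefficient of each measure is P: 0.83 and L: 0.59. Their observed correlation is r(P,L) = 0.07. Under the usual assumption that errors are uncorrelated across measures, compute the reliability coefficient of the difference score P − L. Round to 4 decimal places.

0.6882

Var(P−L) = 1 + 1 − 2·0.07 = 2 − 0.14 = 1.86.
With uncorrelated errors the cross-covariances are all true-score covariance, so they carry over unchanged; only the diagonal terms shrink to ρᵢσᵢ².
True-score variance = [0.83 + 0.59] − 0.14 = 1.42 − 0.14 = 1.28.
Reliability = 1.28 / 1.86 = 0.6882.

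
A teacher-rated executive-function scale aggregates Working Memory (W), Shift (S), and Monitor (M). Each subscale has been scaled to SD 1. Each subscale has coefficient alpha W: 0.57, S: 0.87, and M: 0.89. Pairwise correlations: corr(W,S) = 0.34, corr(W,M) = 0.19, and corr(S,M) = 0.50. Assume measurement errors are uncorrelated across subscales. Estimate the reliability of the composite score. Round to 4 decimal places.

0.8676

Var(W+S+M) = 3 + 2·[0.34 + 0.19 + 0.50] = 3 + 2.06 = 5.06.
Under uncorrelated errors the observed covariances equal the true-score covariances, so only the own-variance terms attenuate.
True-score variance = [0.57 + 0.87 + 0.89] + 2.06 = 2.33 + 2.06 = 4.39.
Reliability = 4.39 / 5.06 = 0.8676.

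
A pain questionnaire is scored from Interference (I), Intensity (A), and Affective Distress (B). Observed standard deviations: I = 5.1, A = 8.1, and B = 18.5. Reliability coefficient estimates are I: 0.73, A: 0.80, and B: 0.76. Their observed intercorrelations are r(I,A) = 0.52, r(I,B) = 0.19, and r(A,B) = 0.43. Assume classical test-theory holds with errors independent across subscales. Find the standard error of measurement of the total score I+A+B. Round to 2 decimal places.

10.11

Var(total) = 433.87 + 207.686 = 641.556.
True-score variance = 331.585 + 207.686 = 539.272, so reliability = 0.8406.
Error variance = 641.556 − 539.272 = 102.285; SEM = √102.285 = 10.11.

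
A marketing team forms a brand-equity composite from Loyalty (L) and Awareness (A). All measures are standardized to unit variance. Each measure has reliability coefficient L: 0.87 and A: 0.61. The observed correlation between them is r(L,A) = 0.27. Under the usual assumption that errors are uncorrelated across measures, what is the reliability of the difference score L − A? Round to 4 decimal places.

Var(L−A) = 1 + 1 − 2·0.27 = 2 − 0.54 = 1.46.
Under uncorrelated errors the observed covariances equal the true-score covariances, so only the own-variance terms attenuate.
True-score variance = [0.87 + 0.61] − 0.54 = 1.48 − 0.54 = 0.94.
Reliability = 0.94 / 1.46 = 0.6438.

0.6438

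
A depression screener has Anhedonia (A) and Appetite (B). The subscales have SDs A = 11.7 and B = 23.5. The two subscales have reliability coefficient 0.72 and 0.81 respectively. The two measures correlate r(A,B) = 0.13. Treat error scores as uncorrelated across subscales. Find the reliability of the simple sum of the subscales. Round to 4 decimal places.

0.8117

Var(A+B) = 11.7² + 23.5² + 2·[11.7·23.5·0.13] = 689.14 + 71.487 = 760.627.
With uncorrelated errors the cross-covariances are all true-score covariance, so they carry over unchanged; only the diagonal terms shrink to ρᵢσᵢ².
True-score variance = [11.7²·0.72 + 23.5²·0.81] + 71.487 = 545.883 + 71.487 = 617.37.
Reliability = 617.37 / 760.627 = 0.8117.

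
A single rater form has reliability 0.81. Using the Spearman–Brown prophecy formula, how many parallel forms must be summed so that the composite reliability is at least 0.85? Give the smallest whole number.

k ≥ ρ*(1−ρ₁)/(ρ₁(1−ρ*)) = 0.85·0.19 / (0.81·0.15) = 1.329.
Smallest integer k = 2.

2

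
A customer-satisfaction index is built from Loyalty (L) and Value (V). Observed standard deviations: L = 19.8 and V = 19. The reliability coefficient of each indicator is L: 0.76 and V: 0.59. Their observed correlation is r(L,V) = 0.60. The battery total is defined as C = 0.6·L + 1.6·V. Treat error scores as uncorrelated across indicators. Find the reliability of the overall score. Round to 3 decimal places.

Var(C) = 0.6²·19.8² + 1.6²·19² + 2·[0.96·19.8·19·0.60] = 1065.29 + 433.382 = 1498.68.
Under uncorrelated errors the observed covariances equal the true-score covariances, so only the own-variance terms attenuate.
True-score variance = [0.6²·19.8²·0.76 + 1.6²·19²·0.59] + 433.382 = 652.517 + 433.382 = 1085.9.
Reliability = 1085.9 / 1498.68 = 0.725.

0.725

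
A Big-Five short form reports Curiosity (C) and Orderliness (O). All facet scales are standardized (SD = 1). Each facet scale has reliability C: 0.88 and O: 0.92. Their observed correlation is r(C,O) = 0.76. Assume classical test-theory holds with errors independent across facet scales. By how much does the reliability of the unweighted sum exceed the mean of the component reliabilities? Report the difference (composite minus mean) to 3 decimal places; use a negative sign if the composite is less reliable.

0.043

Var(sum) = 2 + 1.52 = 3.52; true-score variance = 1.8 + 1.52 = 3.32; composite reliability = 0.9432.
Mean component reliability = 0.9000.
Difference = 0.9432 − 0.9000 = 0.043.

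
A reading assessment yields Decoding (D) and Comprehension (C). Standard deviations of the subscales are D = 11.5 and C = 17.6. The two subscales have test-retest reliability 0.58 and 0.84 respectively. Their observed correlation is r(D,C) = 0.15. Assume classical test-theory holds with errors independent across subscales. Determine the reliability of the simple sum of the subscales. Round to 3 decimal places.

Var(D+C) = 11.5² + 17.6² + 2·[11.5·17.6·0.15] = 442.01 + 60.72 = 502.73.
With uncorrelated errors the cross-covariances are all true-score covariance, so they carry over unchanged; only the diagonal terms shrink to ρᵢσᵢ².
True-score variance = [11.5²·0.58 + 17.6²·0.84] + 60.72 = 336.903 + 60.72 = 397.623.
Reliability = 397.623 / 502.73 = 0.791.

0.791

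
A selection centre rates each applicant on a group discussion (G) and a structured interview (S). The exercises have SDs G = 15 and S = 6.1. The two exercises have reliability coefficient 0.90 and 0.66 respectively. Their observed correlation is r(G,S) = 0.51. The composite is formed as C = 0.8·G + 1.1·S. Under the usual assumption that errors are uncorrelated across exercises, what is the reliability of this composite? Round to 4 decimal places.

0.8904

Var(C) = 0.8²·15² + 1.1²·6.1² + 2·[0.88·15·6.1·0.51] = 189.024 + 82.1304 = 271.155.
Because errors are independent across components, Cov(Tᵢ,Tⱼ) = Cov(Xᵢ,Xⱼ); the off-diagonal part of the true-score variance is the same as above.
True-score variance = [0.8²·15²·0.90 + 1.1²·6.1²·0.66] + 82.1304 = 159.316 + 82.1304 = 241.446.
Reliability = 241.446 / 271.155 = 0.8904.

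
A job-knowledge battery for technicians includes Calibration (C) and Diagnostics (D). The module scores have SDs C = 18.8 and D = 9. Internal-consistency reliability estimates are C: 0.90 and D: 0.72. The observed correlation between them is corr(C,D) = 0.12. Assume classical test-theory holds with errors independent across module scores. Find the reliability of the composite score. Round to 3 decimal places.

0.878

Var(C+D) = 18.8² + 9² + 2·[18.8·9·0.12] = 434.44 + 40.608 = 475.048.
With uncorrelated errors the cross-covariances are all true-score covariance, so they carry over unchanged; only the diagonal terms shrink to ρᵢσᵢ².
True-score variance = [18.8²·0.90 + 9²·0.72] + 40.608 = 376.416 + 40.608 = 417.024.
Reliability = 417.024 / 475.048 = 0.878.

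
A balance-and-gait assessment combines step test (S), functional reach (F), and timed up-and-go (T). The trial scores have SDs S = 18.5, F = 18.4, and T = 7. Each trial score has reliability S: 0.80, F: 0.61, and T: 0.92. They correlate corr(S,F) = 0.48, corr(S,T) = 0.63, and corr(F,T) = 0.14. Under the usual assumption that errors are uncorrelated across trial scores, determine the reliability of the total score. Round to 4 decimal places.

0.8372

Var(S+F+T) = 18.5² + 18.4² + 7² + 2·[18.5·18.4·0.48 + 18.5·7·0.63 + 18.4·7·0.14] = 729.81 + 526.018 = 1255.83.
Because errors are independent across components, Cov(Tᵢ,Tⱼ) = Cov(Xᵢ,Xⱼ); the off-diagonal part of the true-score variance is the same as above.
True-score variance = [18.5²·0.80 + 18.4²·0.61 + 7²·0.92] + 526.018 = 525.402 + 526.018 = 1051.42.
Reliability = 1051.42 / 1255.83 = 0.8372.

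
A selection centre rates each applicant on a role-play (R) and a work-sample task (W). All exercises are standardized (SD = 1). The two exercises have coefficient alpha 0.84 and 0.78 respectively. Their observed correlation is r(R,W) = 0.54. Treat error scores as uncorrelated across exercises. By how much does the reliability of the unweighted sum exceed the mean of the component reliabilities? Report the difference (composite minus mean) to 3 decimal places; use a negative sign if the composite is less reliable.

Var(sum) = 2 + 1.08 = 3.08; true-score variance = 1.62 + 1.08 = 2.7; composite reliability = 0.8766.
Mean component reliability = 0.8100.
Difference = 0.8766 − 0.8100 = 0.067.

0.067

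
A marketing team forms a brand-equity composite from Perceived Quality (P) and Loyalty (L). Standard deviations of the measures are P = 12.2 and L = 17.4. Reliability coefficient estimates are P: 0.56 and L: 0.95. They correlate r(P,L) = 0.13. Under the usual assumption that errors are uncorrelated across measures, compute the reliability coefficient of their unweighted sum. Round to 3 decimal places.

0.841

Var(P+L) = 12.2² + 17.4² + 2·[12.2·17.4·0.13] = 451.6 + 55.1928 = 506.793.
With uncorrelated errors the cross-covariances are all true-score covariance, so they carry over unchanged; only the diagonal terms shrink to ρᵢσᵢ².
True-score variance = [12.2²·0.56 + 17.4²·0.95] + 55.1928 = 370.972 + 55.1928 = 426.165.
Reliability = 426.165 / 506.793 = 0.841.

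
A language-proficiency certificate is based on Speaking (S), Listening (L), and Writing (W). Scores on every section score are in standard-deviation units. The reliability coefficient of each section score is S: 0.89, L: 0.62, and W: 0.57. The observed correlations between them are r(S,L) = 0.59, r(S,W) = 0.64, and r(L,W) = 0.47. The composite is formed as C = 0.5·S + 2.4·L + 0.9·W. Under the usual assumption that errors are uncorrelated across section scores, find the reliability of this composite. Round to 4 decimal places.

Var(C) = 0.5² + 2.4² + 0.9² + 2·[1.2·0.59 + 0.45·0.64 + 2.16·0.47] = 6.82 + 4.0224 = 10.8424.
Because errors are independent across components, Cov(Tᵢ,Tⱼ) = Cov(Xᵢ,Xⱼ); the off-diagonal part of the true-score variance is the same as above.
True-score variance = [0.5²·0.89 + 2.4²·0.62 + 0.9²·0.57] + 4.0224 = 4.2554 + 4.0224 = 8.2778.
Reliability = 8.2778 / 10.8424 = 0.7635.

0.7635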